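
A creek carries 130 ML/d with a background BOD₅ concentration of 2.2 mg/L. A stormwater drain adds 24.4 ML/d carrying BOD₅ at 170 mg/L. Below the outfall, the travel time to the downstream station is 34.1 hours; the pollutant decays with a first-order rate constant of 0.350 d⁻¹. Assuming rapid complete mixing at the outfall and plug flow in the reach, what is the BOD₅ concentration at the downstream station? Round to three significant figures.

Mass balance: C = (130.0·2.200 + 24.40·170.0) / 154.4 = 4434/154.4 = 28.72 mg/L.
Applying C = C₀e^(−kt): 28.72 × 0.6082 = 17.47 mg/L.

17.5 mg/L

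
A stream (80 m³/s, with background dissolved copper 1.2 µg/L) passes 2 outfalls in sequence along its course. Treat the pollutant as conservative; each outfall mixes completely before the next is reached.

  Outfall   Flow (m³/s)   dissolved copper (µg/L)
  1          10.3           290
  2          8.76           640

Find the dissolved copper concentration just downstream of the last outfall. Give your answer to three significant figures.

Below outfall 1: Q → 90.30 m³/s, C = (80.00·1.200 + 10.30·290.0)/90.30 = 34.14 µg/L.
Below outfall 2: Q → 99.06 m³/s, C = (90.30·34.14 + 8.760·640.0)/99.06 = 87.72 µg/L.

87.7 µg/L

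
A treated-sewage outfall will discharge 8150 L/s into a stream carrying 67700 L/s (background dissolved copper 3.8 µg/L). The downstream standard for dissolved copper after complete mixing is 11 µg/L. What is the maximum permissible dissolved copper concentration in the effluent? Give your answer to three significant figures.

70.8 µg/L

At the limit, (Qr·Cr + Qe·Cₑ)/(Qr + Qe) = 11:
Cₑ = (75850·11 − 67700·3.800) / 8150 = 70.81 µg/L.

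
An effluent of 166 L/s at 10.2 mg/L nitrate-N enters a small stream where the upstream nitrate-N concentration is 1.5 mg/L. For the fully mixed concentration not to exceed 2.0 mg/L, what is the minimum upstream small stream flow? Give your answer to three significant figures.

2720 L/s

Set C_mix = 2.0: (Q·1.500 + 166.0·10.20) / (Q + 166.0) = 2.0
→ Q = 166.0·(10.20 − 2.0)/(2.0 − 1.500) = 2722 L/s.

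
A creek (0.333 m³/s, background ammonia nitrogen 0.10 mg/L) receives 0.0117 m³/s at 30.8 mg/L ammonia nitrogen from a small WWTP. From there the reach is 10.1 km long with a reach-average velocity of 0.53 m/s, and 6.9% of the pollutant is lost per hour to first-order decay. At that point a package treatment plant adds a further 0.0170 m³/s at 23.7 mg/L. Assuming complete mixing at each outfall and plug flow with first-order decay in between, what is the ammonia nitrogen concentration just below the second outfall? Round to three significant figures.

After mixing, C = (0.3330·0.1000 + 0.01170·30.80) / 0.3447 = 0.3937/0.3447 = 1.142 mg/L; combined flow 0.3447 m³/s.
Travel time t = 10.1·1000 / 0.53 = 19060 s = 5.294 h.
6.9%/h lost → k = −ln(1 − 0.069) = 0.07150 h⁻¹.
Applying C = C₀e^(−kt): 1.142 × 0.6849 = 0.7822 mg/L.
Second outfall: C = (0.3447·0.7822 + 0.01700·23.70)/0.3617 = 1.859 mg/L.

1.86 mg/L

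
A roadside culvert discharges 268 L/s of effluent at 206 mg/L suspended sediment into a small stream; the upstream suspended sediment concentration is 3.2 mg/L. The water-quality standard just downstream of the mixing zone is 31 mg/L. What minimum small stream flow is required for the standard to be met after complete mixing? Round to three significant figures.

Set C_mix = 31: (Q·3.200 + 268.0·206.0) / (Q + 268.0) = 31
→ Q = 268.0·(206.0 − 31)/(31 − 3.200) = 1687 L/s.

1690 L/s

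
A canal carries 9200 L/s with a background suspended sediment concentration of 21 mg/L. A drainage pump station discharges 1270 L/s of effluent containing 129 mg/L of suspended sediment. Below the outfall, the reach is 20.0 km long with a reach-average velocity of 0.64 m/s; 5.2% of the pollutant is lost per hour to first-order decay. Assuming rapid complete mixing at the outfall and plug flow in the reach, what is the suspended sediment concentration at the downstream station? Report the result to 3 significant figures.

21.5 mg/L

Mass balance: C = (9200·21.00 + 1270·129.0) / 10470 = 357000/10470 = 34.10 mg/L.
Travel time t = 20.0·1000 / 0.64 = 31250 s = 8.681 h.
5.2%/h lost → k = −ln(1 − 0.052) = 0.05340 h⁻¹.
After decay, C = 34.10 × e^(−kt) = 34.10 × 0.6290 = 21.45 mg/L.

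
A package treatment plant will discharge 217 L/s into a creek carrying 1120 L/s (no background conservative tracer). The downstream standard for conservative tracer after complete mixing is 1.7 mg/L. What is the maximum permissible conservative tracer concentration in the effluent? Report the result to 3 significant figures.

10.5 mg/L

At the limit, (Qr·Cr + Qe·Cₑ)/(Qr + Qe) = 1.7:
Cₑ = (1337·1.7 − 1120·0) / 217.0 = 10.47 mg/L.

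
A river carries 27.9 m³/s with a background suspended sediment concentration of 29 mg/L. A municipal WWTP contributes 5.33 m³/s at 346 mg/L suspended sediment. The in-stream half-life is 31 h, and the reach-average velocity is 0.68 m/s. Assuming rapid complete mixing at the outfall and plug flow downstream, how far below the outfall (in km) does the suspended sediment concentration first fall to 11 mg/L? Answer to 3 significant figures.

217 km

After mixing, C = (27.90·29.00 + 5.330·346.0) / 33.23 = 2653/33.23 = 79.85 mg/L.
Half-life 31 h → k = ln 2 / 31 = 0.02236 h⁻¹ = 0.5366 d⁻¹.
Set 79.85·exp(−k·t) = 11 → t = ln(79.85/11)/k = 319100 s = 88.65 h.
Distance = v·t = 0.68·319100 = 217000 m = 217.0 km.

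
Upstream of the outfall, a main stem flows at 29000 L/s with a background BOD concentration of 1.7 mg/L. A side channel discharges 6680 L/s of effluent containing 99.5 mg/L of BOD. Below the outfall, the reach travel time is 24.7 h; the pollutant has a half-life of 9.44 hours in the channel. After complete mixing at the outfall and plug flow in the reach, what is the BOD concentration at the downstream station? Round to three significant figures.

Mass balance: C = (29000·1.700 + 6680·99.50) / 35680 = 714000/35680 = 20.01 mg/L.
Half-life 9.44 h → k = ln 2 / 9.44 = 0.07343 h⁻¹ = 1.762 d⁻¹.
After decay, C = 20.01 × e^(−kt) = 20.01 × 0.1631 = 3.263 mg/L.

3.26 mg/L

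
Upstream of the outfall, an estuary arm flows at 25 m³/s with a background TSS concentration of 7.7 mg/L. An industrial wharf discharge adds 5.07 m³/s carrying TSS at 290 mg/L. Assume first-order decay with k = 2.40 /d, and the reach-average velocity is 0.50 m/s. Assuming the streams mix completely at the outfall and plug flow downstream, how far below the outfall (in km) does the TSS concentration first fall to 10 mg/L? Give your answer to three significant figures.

30.8 km

Mixed concentration C = ΣQC/ΣQ = (25.00·7.700 + 5.070·290.0) / 30.07 = 1663/30.07 = 55.30 mg/L.
Set 55.30·exp(−k·t) = 10 → t = ln(55.30/10)/k = 61570 s = 17.10 h.
Distance = v·t = 0.50·61570 = 30780 m = 30.78 km.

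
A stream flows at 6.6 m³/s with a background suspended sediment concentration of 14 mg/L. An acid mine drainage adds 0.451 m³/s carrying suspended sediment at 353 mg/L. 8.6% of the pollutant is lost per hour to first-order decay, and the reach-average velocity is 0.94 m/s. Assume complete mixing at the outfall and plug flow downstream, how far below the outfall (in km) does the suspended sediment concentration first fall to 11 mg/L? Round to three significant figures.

Flow-weighted average: C = (6.600·14.00 + 0.4510·353.0) / 7.051 = 251.6/7.051 = 35.68 mg/L.
8.6%/h lost → k = −ln(1 − 0.086) = 0.08992 h⁻¹.
Set 35.68·exp(−k·t) = 11 → t = ln(35.68/11)/k = 47110 s = 13.09 h.
Distance = v·t = 0.94·47110 = 44280 m = 44.28 km.

44.3 km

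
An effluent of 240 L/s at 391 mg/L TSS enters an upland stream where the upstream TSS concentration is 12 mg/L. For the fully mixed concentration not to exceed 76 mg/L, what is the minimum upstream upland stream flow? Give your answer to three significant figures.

1180 L/s

Set C_mix = 76: (Q·12.00 + 240.0·391.0) / (Q + 240.0) = 76
→ Q = 240.0·(391.0 − 76)/(76 − 12.00) = 1181 L/s.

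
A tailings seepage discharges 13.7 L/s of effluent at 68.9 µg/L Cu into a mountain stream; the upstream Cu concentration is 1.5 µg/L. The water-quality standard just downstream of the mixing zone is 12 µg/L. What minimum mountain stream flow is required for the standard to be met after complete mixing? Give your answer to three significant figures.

Set C_mix = 12: (Q·1.500 + 13.70·68.90) / (Q + 13.70) = 12
→ Q = 13.70·(68.90 − 12)/(12 − 1.500) = 74.24 L/s.

74.2 L/s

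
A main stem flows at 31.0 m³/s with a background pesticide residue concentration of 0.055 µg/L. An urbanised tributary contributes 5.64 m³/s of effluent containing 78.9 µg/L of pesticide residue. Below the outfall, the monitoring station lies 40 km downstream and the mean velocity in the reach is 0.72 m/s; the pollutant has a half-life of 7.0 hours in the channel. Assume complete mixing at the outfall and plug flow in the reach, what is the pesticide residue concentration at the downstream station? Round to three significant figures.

2.64 µg/L

Flow-weighted average: C = (31.00·0.05500 + 5.640·78.90) / 36.64 = 446.7/36.64 = 12.19 µg/L.
Travel time t = 40·1000 / 0.72 = 55560 s = 15.43 h.
Half-life 7.0 h → k = ln 2 / 7.0 = 0.09902 h⁻¹ = 2.377 d⁻¹.
After decay, C = 12.19 × e^(−kt) = 12.19 × 0.2169 = 2.645 µg/L.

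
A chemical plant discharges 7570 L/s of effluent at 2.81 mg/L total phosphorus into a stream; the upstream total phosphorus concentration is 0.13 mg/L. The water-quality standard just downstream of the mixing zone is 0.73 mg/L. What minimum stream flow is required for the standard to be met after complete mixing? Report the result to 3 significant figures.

Set C_mix = 0.73: (Q·0.1300 + 7570·2.810) / (Q + 7570) = 0.73
→ Q = 7570·(2.810 − 0.73)/(0.73 − 0.1300) = 26240 L/s.

26200 L/s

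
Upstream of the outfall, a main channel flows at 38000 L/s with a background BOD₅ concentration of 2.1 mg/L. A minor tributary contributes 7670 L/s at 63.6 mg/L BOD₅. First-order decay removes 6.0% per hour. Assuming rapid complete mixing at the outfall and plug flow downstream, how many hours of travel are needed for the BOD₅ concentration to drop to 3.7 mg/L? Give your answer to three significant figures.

19.6 h

Mixed concentration C = ΣQC/ΣQ = (38000·2.100 + 7670·63.60) / 45670 = 567600/45670 = 12.43 mg/L.
6.0%/h lost → k = −ln(1 − 0.06) = 0.06188 h⁻¹.
12.43·exp(−k·t) = 3.7 → t = ln(12.43/3.7)/k = 70500 s = 19.58 h.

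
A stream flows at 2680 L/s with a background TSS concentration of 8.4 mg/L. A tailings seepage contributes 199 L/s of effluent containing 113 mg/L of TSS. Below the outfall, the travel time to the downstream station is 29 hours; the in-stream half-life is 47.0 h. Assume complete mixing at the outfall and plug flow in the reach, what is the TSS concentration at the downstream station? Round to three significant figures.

10.2 mg/L

Conservation of mass: C = (2680·8.400 + 199.0·113.0) / 2879 = 45000/2879 = 15.63 mg/L.
Half-life 47.0 h → k = ln 2 / 47.0 = 0.01475 h⁻¹ = 0.3539 d⁻¹.
Applying C = C₀e^(−kt): 15.63 × 0.6520 = 10.19 mg/L.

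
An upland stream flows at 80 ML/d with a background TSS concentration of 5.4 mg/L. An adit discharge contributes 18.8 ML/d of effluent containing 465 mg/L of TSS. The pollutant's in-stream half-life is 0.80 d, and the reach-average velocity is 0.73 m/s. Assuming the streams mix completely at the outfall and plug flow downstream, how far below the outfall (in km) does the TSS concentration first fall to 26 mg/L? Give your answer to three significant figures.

Conservation of mass: C = (80.00·5.400 + 18.80·465.0) / 98.80 = 9174/98.80 = 92.85 mg/L.
Half-life 0.80 d → k = ln 2 / 0.80 = 0.8664 d⁻¹.
Set 92.85·exp(−k·t) = 26 → t = ln(92.85/26)/k = 126900 s = 35.26 h.
Distance = v·t = 0.73·126900 = 92660 m = 92.66 km.

92.7 km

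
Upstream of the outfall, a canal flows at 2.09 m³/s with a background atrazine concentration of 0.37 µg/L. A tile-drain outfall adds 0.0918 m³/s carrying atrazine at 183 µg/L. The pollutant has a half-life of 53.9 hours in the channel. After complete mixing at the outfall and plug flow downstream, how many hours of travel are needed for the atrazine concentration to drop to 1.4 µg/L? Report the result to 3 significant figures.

136 h

After mixing, C = (2.090·0.3700 + 0.09180·183.0) / 2.182 = 17.57/2.182 = 8.054 µg/L.
Half-life 53.9 h → k = ln 2 / 53.9 = 0.01286 h⁻¹ = 0.3086 d⁻¹.
8.054·exp(−k·t) = 1.4 → t = ln(8.054/1.4)/k = 489800 s = 136.1 h.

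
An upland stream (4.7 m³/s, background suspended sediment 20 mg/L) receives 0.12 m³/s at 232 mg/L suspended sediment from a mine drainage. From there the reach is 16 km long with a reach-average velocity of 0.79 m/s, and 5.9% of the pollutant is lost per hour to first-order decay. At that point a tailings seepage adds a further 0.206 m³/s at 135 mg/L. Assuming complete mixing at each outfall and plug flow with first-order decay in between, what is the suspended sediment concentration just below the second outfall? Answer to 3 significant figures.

Mixed concentration C = ΣQC/ΣQ = (4.700·20.00 + 0.1200·232.0) / 4.820 = 121.8/4.820 = 25.28 mg/L; combined flow 4.820 m³/s.
Travel time t = 16·1000 / 0.79 = 20250 s = 5.626 h.
5.9%/h lost → k = −ln(1 − 0.059) = 0.06081 h⁻¹.
First-order decay: C = 25.28·exp(−k·t) = 25.28·0.7103 = 17.95 mg/L.
Second outfall: C = (4.820·17.95 + 0.2060·135.0)/5.026 = 22.75 mg/L.

22.8 mg/L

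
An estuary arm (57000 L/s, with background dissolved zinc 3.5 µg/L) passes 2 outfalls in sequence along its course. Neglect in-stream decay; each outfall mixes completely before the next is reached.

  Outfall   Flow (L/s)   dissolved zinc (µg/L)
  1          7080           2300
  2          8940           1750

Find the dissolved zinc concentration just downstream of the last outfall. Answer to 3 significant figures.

Below outfall 1: Q → 64080 L/s, C = (57000·3.500 + 7080·2300)/64080 = 257.2 µg/L.
Below outfall 2: Q → 73020 L/s, C = (64080·257.2 + 8940·1750)/73020 = 440.0 µg/L.

440 µg/L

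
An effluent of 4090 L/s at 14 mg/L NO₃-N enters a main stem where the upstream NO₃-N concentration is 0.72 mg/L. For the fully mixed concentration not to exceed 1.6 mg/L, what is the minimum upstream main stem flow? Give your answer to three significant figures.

Set C_mix = 1.6: (Q·0.7200 + 4090·14.00) / (Q + 4090) = 1.6
→ Q = 4090·(14.00 − 1.6)/(1.6 − 0.7200) = 57630 L/s.

57600 L/s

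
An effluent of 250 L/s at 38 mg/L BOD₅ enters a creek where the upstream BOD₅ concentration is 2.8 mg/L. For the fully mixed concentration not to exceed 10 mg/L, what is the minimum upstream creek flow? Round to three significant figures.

972 L/s

Set C_mix = 10: (Q·2.800 + 250.0·38.00) / (Q + 250.0) = 10
→ Q = 250.0·(38.00 − 10)/(10 − 2.800) = 972.2 L/s.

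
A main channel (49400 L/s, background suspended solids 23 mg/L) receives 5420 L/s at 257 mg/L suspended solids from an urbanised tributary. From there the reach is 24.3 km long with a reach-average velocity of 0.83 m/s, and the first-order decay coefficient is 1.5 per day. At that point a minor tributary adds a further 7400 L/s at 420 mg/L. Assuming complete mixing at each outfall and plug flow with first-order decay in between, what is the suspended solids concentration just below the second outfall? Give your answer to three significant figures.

74.4 mg/L

After mixing, C = (49400·23.00 + 5420·257.0) / 54820 = 2529000/54820 = 46.14 mg/L; combined flow 54820 L/s.
Travel time t = 24.3·1000 / 0.83 = 29280 s = 8.133 h.
First-order decay: C = 46.14·exp(−k·t) = 46.14·0.6015 = 27.75 mg/L.
Second outfall: C = (54820·27.75 + 7400·420.0)/62220 = 74.40 mg/L.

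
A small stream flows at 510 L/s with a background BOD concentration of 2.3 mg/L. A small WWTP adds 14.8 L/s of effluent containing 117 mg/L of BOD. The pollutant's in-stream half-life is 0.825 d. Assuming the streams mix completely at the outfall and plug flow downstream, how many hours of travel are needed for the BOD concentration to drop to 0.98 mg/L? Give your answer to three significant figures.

49.5 h

Conservation of mass: C = (510.0·2.300 + 14.80·117.0) / 524.8 = 2905/524.8 = 5.535 mg/L.
Half-life 0.825 d → k = ln 2 / 0.825 = 0.8402 d⁻¹.
5.535·exp(−k·t) = 0.98 → t = ln(5.535/0.98)/k = 178000 s = 49.45 h.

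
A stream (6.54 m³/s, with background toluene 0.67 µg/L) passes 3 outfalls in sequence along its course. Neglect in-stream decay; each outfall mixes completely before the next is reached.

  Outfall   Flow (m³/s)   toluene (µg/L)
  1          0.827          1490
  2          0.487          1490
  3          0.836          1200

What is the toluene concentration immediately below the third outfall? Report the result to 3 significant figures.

341 µg/L

After outfall 1: Q = 6.540 + 0.8270 = 7.367 m³/s; C = (6.540·0.6700 + 0.8270·1490)/7.367 = 167.9 µg/L.
After outfall 2: Q = 7.367 + 0.4870 = 7.854 m³/s; C = (7.367·167.9 + 0.4870·1490)/7.854 = 249.8 µg/L.
After outfall 3: Q = 7.854 + 0.8360 = 8.690 m³/s; C = (7.854·249.8 + 0.8360·1200)/8.690 = 341.2 µg/L.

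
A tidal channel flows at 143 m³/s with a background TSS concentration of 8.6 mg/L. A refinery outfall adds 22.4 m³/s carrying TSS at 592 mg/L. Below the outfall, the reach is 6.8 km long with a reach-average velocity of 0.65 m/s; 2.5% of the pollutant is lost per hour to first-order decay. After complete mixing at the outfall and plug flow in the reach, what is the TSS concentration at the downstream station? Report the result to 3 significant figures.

Conservation of mass: C = (143.0·8.600 + 22.40·592.0) / 165.4 = 14490/165.4 = 87.61 mg/L.
Travel time t = 6.8·1000 / 0.65 = 10460 s = 2.906 h.
2.5%/h lost → k = −ln(1 − 0.025) = 0.02532 h⁻¹.
First-order decay: C = 87.61·exp(−k·t) = 87.61·0.9291 = 81.40 mg/L.

81.4 mg/L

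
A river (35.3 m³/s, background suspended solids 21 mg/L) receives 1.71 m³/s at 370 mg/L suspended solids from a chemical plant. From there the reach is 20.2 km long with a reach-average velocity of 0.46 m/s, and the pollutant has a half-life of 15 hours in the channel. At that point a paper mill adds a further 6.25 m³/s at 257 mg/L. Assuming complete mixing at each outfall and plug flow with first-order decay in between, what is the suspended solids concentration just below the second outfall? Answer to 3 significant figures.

Mass balance: C = (35.30·21.00 + 1.710·370.0) / 37.01 = 1374/37.01 = 37.13 mg/L; combined flow 37.01 m³/s.
Travel time t = 20.2·1000 / 0.46 = 43910 s = 12.20 h.
Half-life 15 h → k = ln 2 / 15 = 0.04621 h⁻¹ = 1.109 d⁻¹.
Applying C = C₀e^(−kt): 37.13 × 0.5691 = 21.13 mg/L.
At the second outfall, C = (37.01·21.13 + 6.250·257.0) / (37.01 + 6.250) = 55.21 mg/L.

55.2 mg/L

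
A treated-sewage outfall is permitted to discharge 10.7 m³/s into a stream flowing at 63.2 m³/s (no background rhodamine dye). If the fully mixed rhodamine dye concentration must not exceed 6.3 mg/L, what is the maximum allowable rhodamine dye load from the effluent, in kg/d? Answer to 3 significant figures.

40200 kg/d

Mass balance at the limit: 63.20·0 + 10.70·Cₑ = 73.90·6.3 → Cₑ = 43.51 mg/L.
Load = 10.70 m³/s × 43.51 g/m³ × 86 400 s/d = 40230 kg/d.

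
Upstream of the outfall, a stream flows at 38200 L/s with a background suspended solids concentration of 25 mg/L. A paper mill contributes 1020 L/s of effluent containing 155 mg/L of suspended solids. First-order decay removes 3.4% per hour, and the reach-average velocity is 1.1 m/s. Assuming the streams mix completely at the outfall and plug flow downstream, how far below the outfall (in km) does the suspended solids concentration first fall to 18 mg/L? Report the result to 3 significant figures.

52.1 km

Mass balance: C = (38200·25.00 + 1020·155.0) / 39220 = 1113000/39220 = 28.38 mg/L.
3.4%/h lost → k = −ln(1 − 0.034) = 0.03459 h⁻¹.
Set 28.38·exp(−k·t) = 18 → t = ln(28.38/18)/k = 47390 s = 13.16 h.
Distance = v·t = 1.1·47390 = 52130 m = 52.13 km.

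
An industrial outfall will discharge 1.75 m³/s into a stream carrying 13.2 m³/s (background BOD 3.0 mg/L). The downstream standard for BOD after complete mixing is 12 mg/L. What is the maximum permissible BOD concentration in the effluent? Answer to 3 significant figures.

79.9 mg/L

At the limit, (Qr·Cr + Qe·Cₑ)/(Qr + Qe) = 12:
Cₑ = (14.95·12 − 13.20·3.000) / 1.750 = 79.89 mg/L.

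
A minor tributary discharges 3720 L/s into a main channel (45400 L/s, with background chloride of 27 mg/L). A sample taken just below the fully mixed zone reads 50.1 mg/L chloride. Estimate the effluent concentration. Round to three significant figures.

332 mg/L

Mass balance: 45400·27.00 + 3720·Cₑ = 49120·50.10
→ Cₑ = (49120·50.10 − 45400·27.00) / 3720 = 332.0 mg/L.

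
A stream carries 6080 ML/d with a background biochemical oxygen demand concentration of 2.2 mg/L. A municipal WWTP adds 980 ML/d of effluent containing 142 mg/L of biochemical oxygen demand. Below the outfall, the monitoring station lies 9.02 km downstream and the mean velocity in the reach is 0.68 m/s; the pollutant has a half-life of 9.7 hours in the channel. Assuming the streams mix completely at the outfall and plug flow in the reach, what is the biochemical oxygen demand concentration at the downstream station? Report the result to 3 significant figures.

16.6 mg/L

Conservation of mass: C = (6080·2.200 + 980.0·142.0) / 7060 = 152500/7060 = 21.61 mg/L.
Travel time t = 9.02·1000 / 0.68 = 13260 s = 3.685 h.
Half-life 9.7 h → k = ln 2 / 9.7 = 0.07146 h⁻¹ = 1.715 d⁻¹.
First-order decay: C = 21.61·exp(−k·t) = 21.61·0.7685 = 16.60 mg/L.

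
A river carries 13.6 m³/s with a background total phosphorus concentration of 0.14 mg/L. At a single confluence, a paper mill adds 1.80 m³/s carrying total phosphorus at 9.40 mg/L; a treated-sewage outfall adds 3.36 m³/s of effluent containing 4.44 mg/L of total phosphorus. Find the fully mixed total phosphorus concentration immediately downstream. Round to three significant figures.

Mass balance: C = (13.60·0.1400 + 1.800·9.400 + 3.360·4.440) / 18.76 = 33.74/18.76 = 1.799 mg/L.

1.80 mg/L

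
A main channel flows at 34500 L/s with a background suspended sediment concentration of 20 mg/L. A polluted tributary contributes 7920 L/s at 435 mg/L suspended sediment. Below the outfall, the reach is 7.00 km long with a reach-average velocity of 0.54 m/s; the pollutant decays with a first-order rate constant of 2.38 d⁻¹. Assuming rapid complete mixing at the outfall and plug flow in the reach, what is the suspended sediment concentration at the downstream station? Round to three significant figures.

68.2 mg/L

Conservation of mass: C = (34500·20.00 + 7920·435.0) / 42420 = 4135000/42420 = 97.48 mg/L.
Travel time t = 7.00·1000 / 0.54 = 12960 s = 3.601 h.
Decay over the reach: 97.48·exp(−kt) = 97.48·0.6997 = 68.21 mg/L.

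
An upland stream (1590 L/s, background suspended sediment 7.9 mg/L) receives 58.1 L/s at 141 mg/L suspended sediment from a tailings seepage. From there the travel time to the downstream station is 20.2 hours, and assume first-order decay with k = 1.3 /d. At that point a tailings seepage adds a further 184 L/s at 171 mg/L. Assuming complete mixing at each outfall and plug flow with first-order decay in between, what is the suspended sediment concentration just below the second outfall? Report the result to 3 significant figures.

21.0 mg/L

Mass balance: C = (1590·7.900 + 58.10·141.0) / 1648 = 20750/1648 = 12.59 mg/L; combined flow 1648 L/s.
First-order decay: C = 12.59·exp(−k·t) = 12.59·0.3348 = 4.216 mg/L.
Second outfall: C = (1648·4.216 + 184.0·171.0)/1832 = 20.97 mg/L.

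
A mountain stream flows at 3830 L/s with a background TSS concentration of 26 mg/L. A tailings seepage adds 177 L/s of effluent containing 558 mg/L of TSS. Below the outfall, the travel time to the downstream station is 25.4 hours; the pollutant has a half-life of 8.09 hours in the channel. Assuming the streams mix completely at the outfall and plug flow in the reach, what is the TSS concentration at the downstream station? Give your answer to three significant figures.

5.62 mg/L

Conservation of mass: C = (3830·26.00 + 177.0·558.0) / 4007 = 198300/4007 = 49.50 mg/L.
Half-life 8.09 h → k = ln 2 / 8.09 = 0.08568 h⁻¹ = 2.056 d⁻¹.
After decay, C = 49.50 × e^(−kt) = 49.50 × 0.1135 = 5.617 mg/L.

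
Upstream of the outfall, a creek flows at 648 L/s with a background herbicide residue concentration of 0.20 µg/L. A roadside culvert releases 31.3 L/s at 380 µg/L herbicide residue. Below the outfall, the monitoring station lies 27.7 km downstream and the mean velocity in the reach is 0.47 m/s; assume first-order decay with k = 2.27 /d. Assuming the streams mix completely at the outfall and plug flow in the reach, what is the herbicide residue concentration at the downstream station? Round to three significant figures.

Flow-weighted average: C = (648.0·0.2000 + 31.30·380.0) / 679.3 = 12020/679.3 = 17.70 µg/L.
Travel time t = 27.7·1000 / 0.47 = 58940 s = 16.37 h.
Decay over the reach: 17.70·exp(−kt) = 17.70·0.2126 = 3.763 µg/L.

3.76 µg/L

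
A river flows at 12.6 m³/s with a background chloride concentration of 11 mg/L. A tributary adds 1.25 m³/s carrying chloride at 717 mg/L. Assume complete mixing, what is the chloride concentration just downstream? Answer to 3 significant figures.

Mass balance: C = (12.60·11.00 + 1.250·717.0) / 13.85 = 1035/13.85 = 74.72 mg/L.

74.7 mg/L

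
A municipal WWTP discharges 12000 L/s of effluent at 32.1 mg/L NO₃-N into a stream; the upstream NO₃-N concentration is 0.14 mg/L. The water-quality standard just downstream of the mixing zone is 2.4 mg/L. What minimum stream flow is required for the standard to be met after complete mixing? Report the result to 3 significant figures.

158000 L/s

Set C_mix = 2.4: (Q·0.1400 + 12000·32.10) / (Q + 12000) = 2.4
→ Q = 12000·(32.10 − 2.4)/(2.4 − 0.1400) = 157700 L/s.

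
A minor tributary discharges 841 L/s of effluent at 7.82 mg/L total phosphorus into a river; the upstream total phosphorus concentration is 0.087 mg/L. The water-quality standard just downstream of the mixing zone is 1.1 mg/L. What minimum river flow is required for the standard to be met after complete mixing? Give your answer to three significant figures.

5580 L/s

Set C_mix = 1.1: (Q·0.08700 + 841.0·7.820) / (Q + 841.0) = 1.1
→ Q = 841.0·(7.820 − 1.1)/(1.1 − 0.08700) = 5579 L/s.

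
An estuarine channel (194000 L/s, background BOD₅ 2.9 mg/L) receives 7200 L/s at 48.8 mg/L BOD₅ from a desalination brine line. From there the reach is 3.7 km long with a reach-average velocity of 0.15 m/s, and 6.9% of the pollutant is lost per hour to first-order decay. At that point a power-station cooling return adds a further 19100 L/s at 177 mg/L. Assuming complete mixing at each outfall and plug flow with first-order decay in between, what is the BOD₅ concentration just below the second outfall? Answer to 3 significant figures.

17.9 mg/L

Mass balance: C = (194000·2.900 + 7200·48.80) / 201200 = 914000/201200 = 4.543 mg/L; combined flow 201200 L/s.
Travel time t = 3.7·1000 / 0.15 = 24670 s = 6.852 h.
6.9%/h lost → k = −ln(1 − 0.069) = 0.07150 h⁻¹.
After decay, C = 4.543 × e^(−kt) = 4.543 × 0.6127 = 2.783 mg/L.
Second outfall: C = (201200·2.783 + 19100·177.0)/220300 = 17.89 mg/L.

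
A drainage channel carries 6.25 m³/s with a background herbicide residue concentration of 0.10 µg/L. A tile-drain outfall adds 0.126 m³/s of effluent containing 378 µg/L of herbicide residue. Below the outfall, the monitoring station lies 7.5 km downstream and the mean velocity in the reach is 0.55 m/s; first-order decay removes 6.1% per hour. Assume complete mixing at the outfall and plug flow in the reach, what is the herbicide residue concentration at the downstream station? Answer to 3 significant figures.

5.96 µg/L

After mixing, C = (6.250·0.1000 + 0.1260·378.0) / 6.376 = 48.25/6.376 = 7.568 µg/L.
Travel time t = 7.5·1000 / 0.55 = 13640 s = 3.788 h.
6.1%/h lost → k = −ln(1 − 0.061) = 0.06294 h⁻¹.
After decay, C = 7.568 × e^(−kt) = 7.568 × 0.7879 = 5.963 µg/L.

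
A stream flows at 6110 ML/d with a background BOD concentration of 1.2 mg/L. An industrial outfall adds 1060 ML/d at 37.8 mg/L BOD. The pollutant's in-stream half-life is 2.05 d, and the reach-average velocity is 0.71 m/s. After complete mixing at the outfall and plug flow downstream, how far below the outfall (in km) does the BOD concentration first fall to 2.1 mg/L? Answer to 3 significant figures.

208 km

Flow-weighted average: C = (6110·1.200 + 1060·37.80) / 7170 = 47400/7170 = 6.611 mg/L.
Half-life 2.05 d → k = ln 2 / 2.05 = 0.3381 d⁻¹.
Set 6.611·exp(−k·t) = 2.1 → t = ln(6.611/2.1)/k = 293000 s = 81.40 h.
Distance = v·t = 0.71·293000 = 208100 m = 208.1 km.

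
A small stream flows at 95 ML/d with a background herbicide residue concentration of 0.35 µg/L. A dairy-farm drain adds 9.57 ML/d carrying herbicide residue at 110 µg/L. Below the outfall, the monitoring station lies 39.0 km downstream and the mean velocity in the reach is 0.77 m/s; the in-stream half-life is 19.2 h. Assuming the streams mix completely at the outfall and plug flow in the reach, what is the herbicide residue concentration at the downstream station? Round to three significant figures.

6.25 µg/L

Mixed concentration C = ΣQC/ΣQ = (95.00·0.3500 + 9.570·110.0) / 104.6 = 1086/104.6 = 10.38 µg/L.
Travel time t = 39.0·1000 / 0.77 = 50650 s = 14.07 h.
Half-life 19.2 h → k = ln 2 / 19.2 = 0.03610 h⁻¹ = 0.8664 d⁻¹.
Applying C = C₀e^(−kt): 10.38 × 0.6017 = 6.249 µg/L.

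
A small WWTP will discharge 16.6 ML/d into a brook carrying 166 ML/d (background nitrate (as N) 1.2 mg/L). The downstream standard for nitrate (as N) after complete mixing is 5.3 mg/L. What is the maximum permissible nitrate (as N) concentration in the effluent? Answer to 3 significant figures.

At the limit, (Qr·Cr + Qe·Cₑ)/(Qr + Qe) = 5.3:
Cₑ = (182.6·5.3 − 166.0·1.200) / 16.60 = 46.30 mg/L.

46.3 mg/L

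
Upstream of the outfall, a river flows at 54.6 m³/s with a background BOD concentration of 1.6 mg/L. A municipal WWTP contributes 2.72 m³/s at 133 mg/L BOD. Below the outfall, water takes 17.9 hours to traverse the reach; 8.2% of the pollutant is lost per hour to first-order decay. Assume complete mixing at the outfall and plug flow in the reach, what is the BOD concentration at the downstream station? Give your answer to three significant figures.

Mixed concentration C = ΣQC/ΣQ = (54.60·1.600 + 2.720·133.0) / 57.32 = 449.1/57.32 = 7.835 mg/L.
8.2%/h lost → k = −ln(1 − 0.082) = 0.08556 h⁻¹.
Decay over the reach: 7.835·exp(−kt) = 7.835·0.2162 = 1.694 mg/L.

1.69 mg/L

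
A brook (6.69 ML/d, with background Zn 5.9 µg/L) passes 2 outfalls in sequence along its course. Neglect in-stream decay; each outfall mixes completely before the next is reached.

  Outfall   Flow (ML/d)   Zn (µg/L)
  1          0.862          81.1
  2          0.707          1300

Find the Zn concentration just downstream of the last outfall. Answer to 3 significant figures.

Outfall 1: combined Q = 7.552 ML/d; C = (6.690·5.900 + 0.8620·81.10)/7.552 = 14.48 µg/L.
Outfall 2: combined Q = 8.259 ML/d; C = (7.552·14.48 + 0.7070·1300)/8.259 = 124.5 µg/L.

125 µg/L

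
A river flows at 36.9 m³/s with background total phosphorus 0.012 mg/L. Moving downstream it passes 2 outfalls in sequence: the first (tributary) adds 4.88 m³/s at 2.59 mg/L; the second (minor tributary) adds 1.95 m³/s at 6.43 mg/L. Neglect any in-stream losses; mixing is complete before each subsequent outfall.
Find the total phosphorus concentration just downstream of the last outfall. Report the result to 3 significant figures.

Below outfall 1: Q → 41.78 m³/s, C = (36.90·0.01200 + 4.880·2.590)/41.78 = 0.3131 mg/L.
Below outfall 2: Q → 43.73 m³/s, C = (41.78·0.3131 + 1.950·6.430)/43.73 = 0.5859 mg/L.

0.586 mg/L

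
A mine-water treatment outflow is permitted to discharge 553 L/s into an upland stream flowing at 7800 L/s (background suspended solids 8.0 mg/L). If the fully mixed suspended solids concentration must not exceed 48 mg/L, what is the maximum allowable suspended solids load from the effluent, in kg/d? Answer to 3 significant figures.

Mass balance at the limit: 7800·8.000 + 553.0·Cₑ = 8353·48 → Cₑ = 612.2 mg/L.
553.0 L/s = 0.5530 m³/s. Load = 0.5530 m³/s × 612.2 g/m³ × 86 400 s/d = 29250 kg/d.

29300 kg/d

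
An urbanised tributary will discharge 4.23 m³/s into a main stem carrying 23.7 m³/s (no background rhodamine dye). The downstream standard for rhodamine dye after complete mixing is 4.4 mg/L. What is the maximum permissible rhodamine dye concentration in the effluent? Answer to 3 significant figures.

At the limit, (Qr·Cr + Qe·Cₑ)/(Qr + Qe) = 4.4:
Cₑ = (27.93·4.4 − 23.70·0) / 4.230 = 29.05 mg/L.

29.1 mg/L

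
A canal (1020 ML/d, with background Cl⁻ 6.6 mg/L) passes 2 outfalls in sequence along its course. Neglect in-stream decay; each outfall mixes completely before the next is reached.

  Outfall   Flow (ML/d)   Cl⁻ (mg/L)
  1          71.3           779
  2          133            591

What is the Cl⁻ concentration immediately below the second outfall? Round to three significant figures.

115 mg/L

After outfall 1: Q = 1020 + 71.30 = 1091 ML/d; C = (1020·6.600 + 71.30·779.0)/1091 = 57.06 mg/L.
After outfall 2: Q = 1091 + 133.0 = 1224 ML/d; C = (1091·57.06 + 133.0·591.0)/1224 = 115.1 mg/L.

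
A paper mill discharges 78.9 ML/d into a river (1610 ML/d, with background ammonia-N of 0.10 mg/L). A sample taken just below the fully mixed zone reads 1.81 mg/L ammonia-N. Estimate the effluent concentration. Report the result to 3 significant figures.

Mass balance: 1610·0.1000 + 78.90·Cₑ = 1689·1.810
→ Cₑ = (1689·1.810 − 1610·0.1000) / 78.90 = 36.70 mg/L.

36.7 mg/L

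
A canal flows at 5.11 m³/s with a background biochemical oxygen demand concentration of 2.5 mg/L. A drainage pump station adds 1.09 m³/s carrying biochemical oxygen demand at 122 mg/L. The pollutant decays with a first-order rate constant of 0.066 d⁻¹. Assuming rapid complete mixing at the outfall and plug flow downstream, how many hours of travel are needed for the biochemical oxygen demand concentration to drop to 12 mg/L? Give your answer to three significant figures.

245 h

Mixed concentration C = ΣQC/ΣQ = (5.110·2.500 + 1.090·122.0) / 6.200 = 145.8/6.200 = 23.51 mg/L.
23.51·exp(−k·t) = 12 → t = ln(23.51/12)/k = 880300 s = 244.5 h.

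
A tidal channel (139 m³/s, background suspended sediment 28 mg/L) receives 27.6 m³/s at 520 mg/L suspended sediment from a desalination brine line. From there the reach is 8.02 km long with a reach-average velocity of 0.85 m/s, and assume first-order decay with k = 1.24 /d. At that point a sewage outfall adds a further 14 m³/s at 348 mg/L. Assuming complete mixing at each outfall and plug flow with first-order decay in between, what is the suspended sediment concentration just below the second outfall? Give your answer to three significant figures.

Conservation of mass: C = (139.0·28.00 + 27.60·520.0) / 166.6 = 18240/166.6 = 109.5 mg/L; combined flow 166.6 m³/s.
Travel time t = 8.02·1000 / 0.85 = 9435 s = 2.621 h.
Decay over the reach: 109.5·exp(−kt) = 109.5·0.8734 = 95.64 mg/L.
At the second outfall, C = (166.6·95.64 + 14.00·348.0) / (166.6 + 14.00) = 115.2 mg/L.

115 mg/L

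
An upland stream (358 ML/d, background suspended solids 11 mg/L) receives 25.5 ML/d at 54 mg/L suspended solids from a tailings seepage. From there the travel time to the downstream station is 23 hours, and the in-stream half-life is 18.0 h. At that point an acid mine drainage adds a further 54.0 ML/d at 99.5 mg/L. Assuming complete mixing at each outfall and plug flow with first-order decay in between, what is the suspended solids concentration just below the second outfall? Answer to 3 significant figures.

Mixed concentration C = ΣQC/ΣQ = (358.0·11.00 + 25.50·54.00) / 383.5 = 5315/383.5 = 13.86 mg/L; combined flow 383.5 ML/d.
Half-life 18.0 h → k = ln 2 / 18.0 = 0.03851 h⁻¹ = 0.9242 d⁻¹.
After decay, C = 13.86 × e^(−kt) = 13.86 × 0.4124 = 5.716 mg/L.
At the second outfall, C = (383.5·5.716 + 54.00·99.50) / (383.5 + 54.00) = 17.29 mg/L.

17.3 mg/L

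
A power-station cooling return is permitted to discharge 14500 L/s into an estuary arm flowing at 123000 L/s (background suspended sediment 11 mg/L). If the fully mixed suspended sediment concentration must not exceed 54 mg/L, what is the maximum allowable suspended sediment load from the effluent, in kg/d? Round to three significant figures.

Mass balance at the limit: 123000·11.00 + 14500·Cₑ = 137500·54 → Cₑ = 418.8 mg/L.
14500 L/s = 14.50 m³/s. Load = 14.50 m³/s × 418.8 g/m³ × 86 400 s/d = 524600 kg/d.

525000 kg/d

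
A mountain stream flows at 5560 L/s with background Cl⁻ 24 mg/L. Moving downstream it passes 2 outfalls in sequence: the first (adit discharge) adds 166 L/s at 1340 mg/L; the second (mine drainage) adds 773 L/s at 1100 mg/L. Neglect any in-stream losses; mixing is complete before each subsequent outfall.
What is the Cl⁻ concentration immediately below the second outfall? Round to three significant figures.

186 mg/L

Outfall 1: combined Q = 5726 L/s; C = (5560·24.00 + 166.0·1340)/5726 = 62.15 mg/L.
Outfall 2: combined Q = 6499 L/s; C = (5726·62.15 + 773.0·1100)/6499 = 185.6 mg/L.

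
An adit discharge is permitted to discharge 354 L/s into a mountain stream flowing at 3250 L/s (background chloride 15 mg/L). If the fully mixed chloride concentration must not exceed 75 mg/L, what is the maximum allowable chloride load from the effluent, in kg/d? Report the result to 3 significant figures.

19100 kg/d

Mass balance at the limit: 3250·15.00 + 354.0·Cₑ = 3604·75 → Cₑ = 625.8 mg/L.
354.0 L/s = 0.3540 m³/s. Load = 0.3540 m³/s × 625.8 g/m³ × 86 400 s/d = 19140 kg/d.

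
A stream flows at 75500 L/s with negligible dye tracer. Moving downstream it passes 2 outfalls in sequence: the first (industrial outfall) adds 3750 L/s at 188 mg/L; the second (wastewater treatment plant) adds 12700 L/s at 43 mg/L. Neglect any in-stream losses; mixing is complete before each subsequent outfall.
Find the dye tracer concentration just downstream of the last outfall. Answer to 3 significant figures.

Below outfall 1: Q → 79250 L/s, C = (75500·0 + 3750·188.0)/79250 = 8.896 mg/L.
Below outfall 2: Q → 91950 L/s, C = (79250·8.896 + 12700·43.00)/91950 = 13.61 mg/L.

13.6 mg/L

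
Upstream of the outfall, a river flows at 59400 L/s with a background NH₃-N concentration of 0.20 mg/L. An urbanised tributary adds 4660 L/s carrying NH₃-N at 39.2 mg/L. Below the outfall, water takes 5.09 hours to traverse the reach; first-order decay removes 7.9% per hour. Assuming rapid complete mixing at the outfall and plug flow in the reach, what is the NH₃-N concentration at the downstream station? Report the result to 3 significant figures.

2.00 mg/L

After mixing, C = (59400·0.2000 + 4660·39.20) / 64060 = 194600/64060 = 3.037 mg/L.
7.9%/h lost → k = −ln(1 − 0.079) = 0.08230 h⁻¹.
After decay, C = 3.037 × e^(−kt) = 3.037 × 0.6578 = 1.998 mg/L.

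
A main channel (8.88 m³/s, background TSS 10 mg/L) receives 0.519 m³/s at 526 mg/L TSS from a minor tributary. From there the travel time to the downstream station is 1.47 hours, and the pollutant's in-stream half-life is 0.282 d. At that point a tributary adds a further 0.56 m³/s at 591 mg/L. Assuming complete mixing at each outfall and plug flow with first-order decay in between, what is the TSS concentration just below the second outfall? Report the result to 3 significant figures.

64.5 mg/L

Conservation of mass: C = (8.880·10.00 + 0.5190·526.0) / 9.399 = 361.8/9.399 = 38.49 mg/L; combined flow 9.399 m³/s.
Half-life 0.282 d → k = ln 2 / 0.282 = 2.458 d⁻¹.
First-order decay: C = 38.49·exp(−k·t) = 38.49·0.8602 = 33.11 mg/L.
At the second outfall, C = (9.399·33.11 + 0.5600·591.0) / (9.399 + 0.5600) = 64.48 mg/L.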